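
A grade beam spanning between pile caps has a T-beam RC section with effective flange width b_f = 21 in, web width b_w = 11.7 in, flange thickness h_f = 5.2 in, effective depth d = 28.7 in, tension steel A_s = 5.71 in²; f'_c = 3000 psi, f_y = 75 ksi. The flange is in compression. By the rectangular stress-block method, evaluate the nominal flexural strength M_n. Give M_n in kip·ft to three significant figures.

M_n ≈ 868 kip·ft

Tension: T = A_s f_y = 5.71 × 75 = 428.25 kips.
Try a within the flange: a = T/(0.85 f'_c b_f) = 428.25/(0.85 × 3 × 21) = 7.997 in.
a = 7.997 > h_f = 5.2 in: the block extends into the web. Split into flange-overhang and web parts.
C_f = 0.85 f'_c (b_f − b_w) h_f = 0.85 × 3 × (21 − 11.7) × 5.2 = 123.3 kips.
Remaining web compression depth: a_w = (T − C_f)/(0.85 f'_c b_w) = (428.25 − 123.3)/(0.85 × 3 × 11.7) = 10.221 in.
M_n = C_f(d − h_f/2) + (T − C_f)(d − a_w/2) = 123.3 × (28.7 − 2.6) + 304.95 × (28.7 − 5.1105) = 3218.1 + 7193.6 = 10411.7 kip·in.
M_n = 10411.7/12 = 867.64 kip·ft.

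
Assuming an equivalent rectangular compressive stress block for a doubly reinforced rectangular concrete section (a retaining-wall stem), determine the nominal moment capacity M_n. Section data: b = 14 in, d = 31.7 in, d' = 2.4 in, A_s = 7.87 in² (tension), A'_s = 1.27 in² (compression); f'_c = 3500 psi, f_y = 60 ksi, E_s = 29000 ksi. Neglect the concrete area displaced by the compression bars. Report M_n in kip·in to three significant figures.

M_n ≈ 12900 kip·in

Assume both steels yield.
a = (A_s − A'_s) f_y/(0.85 f'_c b) = (7.87 − 1.27) × 60/(0.85 × 3.5 × 14) = 9.508 in.
c = a/β₁ = 9.508/0.85 = 11.186 in; ε'_s = 0.003(c − d')/c = 0.0024 ≥ ε_y = 0.0021, so the compression steel yields.
M_n = (A_s − A'_s) f_y (d − a/2) + A'_s f_y (d − d') = 396 × (31.7 − 4.754) + 76.2 × (31.7 − 2.4) = 10670.6 + 2232.7 = 12903.3 kip·in.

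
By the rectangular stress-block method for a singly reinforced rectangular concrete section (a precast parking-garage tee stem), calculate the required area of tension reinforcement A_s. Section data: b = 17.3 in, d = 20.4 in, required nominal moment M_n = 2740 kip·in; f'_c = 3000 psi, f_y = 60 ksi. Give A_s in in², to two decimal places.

A_s ≈ 2.44 in²

From M_n = 0.85 f'_c a b (d − a/2):
a = d − √(d² − 2M_n/(0.85 f'_c b)) = 20.4 − √(20.4² − 2 × 2740/(0.85 × 3 × 17.3)) = 3.314 in.
A_s = 0.85 f'_c a b / f_y = 0.85 × 3 × 3.314 × 17.3 / 60 = 2.437 in².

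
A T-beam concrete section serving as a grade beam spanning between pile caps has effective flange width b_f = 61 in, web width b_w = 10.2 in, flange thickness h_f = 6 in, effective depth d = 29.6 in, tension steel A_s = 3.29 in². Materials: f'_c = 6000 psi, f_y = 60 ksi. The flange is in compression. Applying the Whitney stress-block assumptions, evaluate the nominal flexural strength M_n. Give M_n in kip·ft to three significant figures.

Tension: T = A_s f_y = 3.29 × 60 = 197.4 kips.
Try a within the flange: a = T/(0.85 f'_c b_f) = 197.4/(0.85 × 6 × 61) = 0.635 in.
Since a = 0.635 ≤ h_f = 6 in, the stress block lies entirely in the flange; analyse as a rectangular beam of width b_f.
M_n = T(d − a/2) = 197.4 × (29.6 − 0.3175) = 5780.4 kip·in.
M_n = 5780.4/12 = 481.70 kip·ft.

M_n ≈ 482 kip·ft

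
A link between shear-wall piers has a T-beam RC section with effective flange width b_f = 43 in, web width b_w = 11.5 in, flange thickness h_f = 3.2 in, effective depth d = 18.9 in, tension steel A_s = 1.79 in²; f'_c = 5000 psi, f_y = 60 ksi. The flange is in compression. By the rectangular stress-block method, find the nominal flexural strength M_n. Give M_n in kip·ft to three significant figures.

M_n ≈ 167 kip·ft

Tension: T = A_s f_y = 1.79 × 60 = 107.4 kips.
Try a within the flange: a = T/(0.85 f'_c b_f) = 107.4/(0.85 × 5 × 43) = 0.588 in.
Since a = 0.588 ≤ h_f = 3.2 in, the stress block lies entirely in the flange; analyse as a rectangular beam of width b_f.
M_n = T(d − a/2) = 107.4 × (18.9 − 0.294) = 1998.3 kip·in.
M_n = 1998.3/12 = 166.53 kip·ft.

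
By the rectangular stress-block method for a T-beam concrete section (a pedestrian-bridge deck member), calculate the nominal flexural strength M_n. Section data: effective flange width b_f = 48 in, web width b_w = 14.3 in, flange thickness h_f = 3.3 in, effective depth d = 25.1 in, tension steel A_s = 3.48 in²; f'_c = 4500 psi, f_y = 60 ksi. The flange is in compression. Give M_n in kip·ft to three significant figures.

Tension: T = A_s f_y = 3.48 × 60 = 208.8 kips.
Try a within the flange: a = T/(0.85 f'_c b_f) = 208.8/(0.85 × 4.5 × 48) = 1.137 in.
Since a = 1.137 ≤ h_f = 3.3 in, the stress block lies entirely in the flange; analyse as a rectangular beam of width b_f.
M_n = T(d − a/2) = 208.8 × (25.1 − 0.5685) = 5122.2 kip·in.
M_n = 5122.2/12 = 426.85 kip·ft.

M_n ≈ 427 kip·ft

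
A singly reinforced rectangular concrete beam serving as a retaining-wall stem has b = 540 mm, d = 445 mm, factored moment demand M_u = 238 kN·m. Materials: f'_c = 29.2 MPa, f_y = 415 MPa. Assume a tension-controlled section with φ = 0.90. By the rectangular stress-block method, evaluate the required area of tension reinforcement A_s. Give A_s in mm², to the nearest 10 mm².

A_s ≈ 1510 mm²

M_n = M_u/φ = 238/0.90 = 264.444 kN·m.
With M_n = 0.85 f'_c a b (d − a/2), solve the quadratic for a:
a = d − √(d² − 2M_n/(0.85 f'_c b)) = 445 − √(445² − 2 × 264.444×10⁶/(0.85 × 29.2 × 540)) = 46.80 mm.
A_s = 0.85 f'_c a b / f_y = 0.85 × 29.2 × 46.80 × 540 / 415 = 1511.4 mm².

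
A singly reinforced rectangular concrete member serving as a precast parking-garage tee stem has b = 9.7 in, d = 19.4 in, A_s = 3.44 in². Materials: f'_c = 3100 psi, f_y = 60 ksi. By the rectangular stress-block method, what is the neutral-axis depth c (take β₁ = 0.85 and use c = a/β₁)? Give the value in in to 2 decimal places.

T = A_s f_y = 3.44 × 60 = 206.4 kips.
a = T/(0.85 f'_c b) = 206.4/(0.85 × 3.1 × 9.7) = 8.0753 in.
With β₁ = 0.85, c = a/β₁ = 8.0753/0.85 = 9.50 in.

c ≈ 9.50 in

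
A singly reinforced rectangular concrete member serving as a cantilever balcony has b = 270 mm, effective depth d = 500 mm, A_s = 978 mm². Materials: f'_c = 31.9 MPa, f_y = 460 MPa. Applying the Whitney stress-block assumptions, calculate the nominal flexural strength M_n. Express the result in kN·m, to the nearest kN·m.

M_n ≈ 211 kN·m

T = A_s f_y = 978 × 460 = 449880 N = 449.88 kN.
From C = T: a = T/(0.85 f'_c b) = 449880/(0.85 × 31.9 × 270) = 61.45 mm.
M_n = T(d − a/2) = 449.88 kN × (500 − 30.725) mm = 211.12 kN·m.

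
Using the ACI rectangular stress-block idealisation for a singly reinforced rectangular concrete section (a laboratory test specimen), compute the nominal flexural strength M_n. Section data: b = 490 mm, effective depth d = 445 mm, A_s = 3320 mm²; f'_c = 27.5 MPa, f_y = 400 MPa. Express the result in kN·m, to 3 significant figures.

M_n ≈ 514 kN·m

T = A_s f_y = 3320 × 400 = 1328000 N = 1328 kN.
From C = T: a = T/(0.85 f'_c b) = 1328000/(0.85 × 27.5 × 490) = 115.94 mm.
M_n = T(d − a/2) = 1328 kN × (445 − 57.97) mm = 513.98 kN·m.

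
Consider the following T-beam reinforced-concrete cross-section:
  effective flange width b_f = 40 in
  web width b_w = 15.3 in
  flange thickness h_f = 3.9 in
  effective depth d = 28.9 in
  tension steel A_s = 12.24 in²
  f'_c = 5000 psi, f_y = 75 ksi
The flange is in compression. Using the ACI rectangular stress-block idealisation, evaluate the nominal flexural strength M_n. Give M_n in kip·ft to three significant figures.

Tension: T = A_s f_y = 12.24 × 75 = 918 kips.
Try a within the flange: a = T/(0.85 f'_c b_f) = 918/(0.85 × 5 × 40) = 5.400 in.
a = 5.400 > h_f = 3.9 in: the block extends into the web. Split into flange-overhang and web parts.
C_f = 0.85 f'_c (b_f − b_w) h_f = 0.85 × 5 × (40 − 15.3) × 3.9 = 409.4 kips.
Remaining web compression depth: a_w = (T − C_f)/(0.85 f'_c b_w) = (918 − 409.4)/(0.85 × 5 × 15.3) = 7.822 in.
M_n = C_f(d − h_f/2) + (T − C_f)(d − a_w/2) = 409.4 × (28.9 − 1.95) + 508.6 × (28.9 − 3.911) = 11033.3 + 12709.4 = 23742.7 kip·in.
M_n = 23742.7/12 = 1978.56 kip·ft.

M_n ≈ 1980 kip·ft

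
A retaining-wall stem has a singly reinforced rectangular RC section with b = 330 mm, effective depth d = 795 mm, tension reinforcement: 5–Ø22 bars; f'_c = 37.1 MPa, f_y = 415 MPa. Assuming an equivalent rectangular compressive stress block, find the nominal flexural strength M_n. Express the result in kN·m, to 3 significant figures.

A_s = 5 × 380 = 1900 mm².
T = A_s f_y = 1900 × 415 = 788500 N = 788.5 kN.
From C = T: a = T/(0.85 f'_c b) = 788500/(0.85 × 37.1 × 330) = 75.77 mm.
M_n = T(d − a/2) = 788.5 kN × (795 − 37.885) mm = 596.99 kN·m.

M_n ≈ 597 kN·m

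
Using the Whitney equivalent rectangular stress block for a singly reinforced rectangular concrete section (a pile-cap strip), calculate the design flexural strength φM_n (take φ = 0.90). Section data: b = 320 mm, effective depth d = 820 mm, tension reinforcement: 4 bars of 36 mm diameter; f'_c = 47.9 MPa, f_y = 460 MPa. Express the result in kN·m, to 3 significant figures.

A_s = 4 × 1018 = 4072 mm².
T = A_s f_y = 4072 × 460 = 1873120 N = 1873.12 kN.
From C = T: a = T/(0.85 f'_c b) = 1873120/(0.85 × 47.9 × 320) = 143.77 mm.
M_n = T(d − a/2) = 1873.12 kN × (820 − 71.885) mm = 1401.31 kN·m.
φM_n = 0.90 × 1401.31 = 1261.18 kN·m.

φM_n ≈ 1260 kN·m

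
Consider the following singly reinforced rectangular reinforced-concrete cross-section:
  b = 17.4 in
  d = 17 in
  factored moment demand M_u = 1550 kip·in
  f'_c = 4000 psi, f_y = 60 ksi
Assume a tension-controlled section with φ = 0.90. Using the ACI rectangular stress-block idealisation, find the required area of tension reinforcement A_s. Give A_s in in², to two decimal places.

A_s ≈ 1.78 in²

M_n = M_u/φ = 1550/0.90 = 1722.22 kip·in.
From M_n = 0.85 f'_c a b (d − a/2):
a = d − √(d² − 2M_n/(0.85 f'_c b)) = 17 − √(17² − 2 × 1722.22/(0.85 × 4 × 17.4)) = 1.809 in.
A_s = 0.85 f'_c a b / f_y = 0.85 × 4 × 1.809 × 17.4 / 60 = 1.784 in².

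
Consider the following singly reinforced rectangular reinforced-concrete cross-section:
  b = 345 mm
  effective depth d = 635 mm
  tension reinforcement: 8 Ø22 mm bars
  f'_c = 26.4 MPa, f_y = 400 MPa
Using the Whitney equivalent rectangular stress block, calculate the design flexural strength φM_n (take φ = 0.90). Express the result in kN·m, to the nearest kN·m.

A_s = 8 × 380 = 3040 mm².
T = A_s f_y = 3040 × 400 = 1216000 N = 1216 kN.
From C = T: a = T/(0.85 f'_c b) = 1216000/(0.85 × 26.4 × 345) = 157.07 mm.
M_n = T(d − a/2) = 1216 kN × (635 − 78.535) mm = 676.66 kN·m.
φM_n = 0.90 × 676.66 = 608.99 kN·m.

φM_n ≈ 609 kN·m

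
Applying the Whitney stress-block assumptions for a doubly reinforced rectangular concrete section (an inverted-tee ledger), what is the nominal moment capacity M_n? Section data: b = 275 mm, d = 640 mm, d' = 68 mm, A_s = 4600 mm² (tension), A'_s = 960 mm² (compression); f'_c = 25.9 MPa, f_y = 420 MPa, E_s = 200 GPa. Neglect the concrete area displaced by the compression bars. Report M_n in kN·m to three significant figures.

M_n ≈ 1020 kN·m

Assume both tension and compression steel yield.
Net tension couple steel: A_s − A'_s = 3640 mm².
a = (A_s − A'_s) f_y / (0.85 f'_c b) = 1528800/(0.85 × 25.9 × 275) = 252.52 mm.
c = a/β₁ = 252.52/0.85 = 297.08 mm; ε'_s = 0.003(c − d')/c = 0.0023 ≥ f_y/E_s = 0.0021, so compression steel does yield.
M_n = (A_s − A'_s) f_y (d − a/2) + A'_s f_y (d − d') = [1528800 × (640 − 126.26) + 403200 × (640 − 68)] × 10⁻⁶ = 785.41 + 230.63 = 1016.04 kN·m.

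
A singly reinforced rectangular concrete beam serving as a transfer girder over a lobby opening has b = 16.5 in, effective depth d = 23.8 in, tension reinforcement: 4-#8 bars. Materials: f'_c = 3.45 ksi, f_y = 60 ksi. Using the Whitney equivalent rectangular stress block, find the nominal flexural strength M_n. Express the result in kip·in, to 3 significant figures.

M_n ≈ 4140 kip·in

A_s = 4 × 0.79 = 3.16 in².
T = A_s f_y = 3.16 × 60 = 189.6 kips.
a = T/(0.85 f'_c b) = 189.6/(0.85 × 3.45 × 16.5) = 3.918 in.
M_n = T(d − a/2) = 189.6 × (23.8 − 1.959) = 4141.1 kip·in.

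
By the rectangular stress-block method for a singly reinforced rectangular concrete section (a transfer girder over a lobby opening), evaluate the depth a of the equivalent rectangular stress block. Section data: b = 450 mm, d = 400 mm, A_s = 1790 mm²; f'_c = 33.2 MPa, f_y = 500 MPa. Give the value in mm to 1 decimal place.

a ≈ 70.5 mm

T = A_s f_y = 1790 × 500 = 895000 N = 895 kN.
Setting C = 0.85 f'_c a b equal to T: a = 895000/(0.85 × 33.2 × 450) = 70.5 mm.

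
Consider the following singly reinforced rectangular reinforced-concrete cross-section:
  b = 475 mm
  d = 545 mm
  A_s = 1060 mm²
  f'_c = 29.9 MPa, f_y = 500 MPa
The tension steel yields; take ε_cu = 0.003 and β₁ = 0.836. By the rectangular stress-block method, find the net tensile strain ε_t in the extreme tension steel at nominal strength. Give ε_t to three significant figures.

a = A_s f_y/(0.85 f'_c b) = 43.90 mm.
β₁ = 0.836, so c = a/β₁ = 43.90/0.836 = 52.51 mm.
From the linear strain diagram with ε_cu = 0.003: ε_t = 0.003 (d − c)/c = 0.003 × (545 − 52.51)/52.51 = 0.0281.
Since ε_t ≥ 0.005, the section is tension-controlled.

ε_t ≈ 0.0281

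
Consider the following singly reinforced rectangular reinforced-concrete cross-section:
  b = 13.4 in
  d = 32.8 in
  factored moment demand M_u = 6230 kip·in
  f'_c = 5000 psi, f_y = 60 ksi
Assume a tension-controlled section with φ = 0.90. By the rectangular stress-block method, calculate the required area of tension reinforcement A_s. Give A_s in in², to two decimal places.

A_s ≈ 3.74 in²

M_n = M_u/φ = 6230/0.90 = 6922.22 kip·in.
From M_n = 0.85 f'_c a b (d − a/2):
a = d − √(d² − 2M_n/(0.85 f'_c b)) = 32.8 − √(32.8² − 2 × 6922.22/(0.85 × 5 × 13.4)) = 3.943 in.
A_s = 0.85 f'_c a b / f_y = 0.85 × 5 × 3.943 × 13.4 / 60 = 3.743 in².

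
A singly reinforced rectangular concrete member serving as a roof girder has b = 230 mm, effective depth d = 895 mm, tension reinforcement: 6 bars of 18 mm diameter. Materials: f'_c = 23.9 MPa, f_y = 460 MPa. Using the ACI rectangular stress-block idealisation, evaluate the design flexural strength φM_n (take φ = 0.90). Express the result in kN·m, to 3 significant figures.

A_s = 6 × 254 = 1524 mm².
T = A_s f_y = 1524 × 460 = 701040 N = 701.04 kN.
From C = T: a = T/(0.85 f'_c b) = 701040/(0.85 × 23.9 × 230) = 150.04 mm.
M_n = T(d − a/2) = 701.04 kN × (895 − 75.02) mm = 574.84 kN·m.
φM_n = 0.90 × 574.84 = 517.36 kN·m.

φM_n ≈ 517 kN·m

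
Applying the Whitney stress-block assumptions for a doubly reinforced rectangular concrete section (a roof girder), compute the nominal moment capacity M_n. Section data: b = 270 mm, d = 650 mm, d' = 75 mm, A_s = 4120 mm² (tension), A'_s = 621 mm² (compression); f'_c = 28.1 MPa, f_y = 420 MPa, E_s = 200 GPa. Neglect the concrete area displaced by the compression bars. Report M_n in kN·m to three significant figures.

M_n ≈ 938 kN·m

Assume both tension and compression steel yield.
Net tension couple steel: A_s − A'_s = 3499 mm².
a = (A_s − A'_s) f_y / (0.85 f'_c b) = 1469580/(0.85 × 28.1 × 270) = 227.88 mm.
c = a/β₁ = 227.88/0.849 = 268.41 mm; ε'_s = 0.003(c − d')/c = 0.0022 ≥ f_y/E_s = 0.0021, so compression steel does yield.
M_n = (A_s − A'_s) f_y (d − a/2) + A'_s f_y (d − d') = [1469580 × (650 − 113.94) + 260820 × (650 − 75)] × 10⁻⁶ = 787.78 + 149.97 = 937.75 kN·m.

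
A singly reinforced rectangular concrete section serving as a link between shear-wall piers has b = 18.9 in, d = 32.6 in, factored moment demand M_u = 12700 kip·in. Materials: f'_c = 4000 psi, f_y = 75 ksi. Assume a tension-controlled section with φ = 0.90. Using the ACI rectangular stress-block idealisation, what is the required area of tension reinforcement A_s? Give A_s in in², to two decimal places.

M_n = M_u/φ = 12700/0.90 = 14111.1 kip·in.
From M_n = 0.85 f'_c a b (d − a/2):
a = d − √(d² − 2M_n/(0.85 f'_c b)) = 32.6 − √(32.6² − 2 × 14111.1/(0.85 × 4 × 18.9)) = 7.629 in.
A_s = 0.85 f'_c a b / f_y = 0.85 × 4 × 7.629 × 18.9 / 75 = 6.537 in².

A_s ≈ 6.54 in²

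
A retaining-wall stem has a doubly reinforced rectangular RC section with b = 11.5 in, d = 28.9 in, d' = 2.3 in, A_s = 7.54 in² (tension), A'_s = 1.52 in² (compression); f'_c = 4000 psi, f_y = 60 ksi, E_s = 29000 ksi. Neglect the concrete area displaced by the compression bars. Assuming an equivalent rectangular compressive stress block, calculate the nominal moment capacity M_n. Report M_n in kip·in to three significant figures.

Assume both steels yield.
a = (A_s − A'_s) f_y/(0.85 f'_c b) = (7.54 − 1.52) × 60/(0.85 × 4 × 11.5) = 9.238 in.
c = a/β₁ = 9.238/0.85 = 10.868 in; ε'_s = 0.003(c − d')/c = 0.0024 ≥ ε_y = 0.0021, so the compression steel yields.
M_n = (A_s − A'_s) f_y (d − a/2) + A'_s f_y (d − d') = 361.2 × (28.9 − 4.619) + 91.2 × (28.9 − 2.3) = 8770.3 + 2425.9 = 11196.2 kip·in.

M_n ≈ 11200 kip·in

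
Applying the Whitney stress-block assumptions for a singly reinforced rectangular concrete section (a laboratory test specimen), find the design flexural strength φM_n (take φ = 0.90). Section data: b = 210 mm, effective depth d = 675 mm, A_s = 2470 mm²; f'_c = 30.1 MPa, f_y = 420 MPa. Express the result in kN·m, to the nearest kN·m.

φM_n ≈ 540 kN·m

T = A_s f_y = 2470 × 420 = 1037400 N = 1037.4 kN.
From C = T: a = T/(0.85 f'_c b) = 1037400/(0.85 × 30.1 × 210) = 193.08 mm.
M_n = T(d − a/2) = 1037.4 kN × (675 − 96.54) mm = 600.09 kN·m.
φM_n = 0.90 × 600.09 = 540.08 kN·m.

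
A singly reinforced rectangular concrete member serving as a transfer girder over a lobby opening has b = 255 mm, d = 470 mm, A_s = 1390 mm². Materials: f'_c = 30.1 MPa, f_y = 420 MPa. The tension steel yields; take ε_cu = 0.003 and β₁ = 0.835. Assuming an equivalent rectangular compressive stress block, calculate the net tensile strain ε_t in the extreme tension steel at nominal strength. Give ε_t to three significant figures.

ε_t ≈ 0.0102

a = A_s f_y/(0.85 f'_c b) = 89.48 mm.
β₁ = 0.835, so c = a/β₁ = 89.48/0.835 = 107.16 mm.
From the linear strain diagram with ε_cu = 0.003: ε_t = 0.003 (d − c)/c = 0.003 × (470 − 107.16)/107.16 = 0.0102.
Since ε_t ≥ 0.005, the section is tension-controlled.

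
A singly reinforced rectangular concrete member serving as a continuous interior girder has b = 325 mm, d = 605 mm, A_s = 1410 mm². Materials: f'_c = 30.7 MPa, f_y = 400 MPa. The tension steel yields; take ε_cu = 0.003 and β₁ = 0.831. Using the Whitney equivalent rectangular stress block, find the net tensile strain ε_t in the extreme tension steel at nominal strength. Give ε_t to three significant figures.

a = A_s f_y/(0.85 f'_c b) = 66.50 mm.
β₁ = 0.831, so c = a/β₁ = 66.50/0.831 = 80.02 mm.
From the linear strain diagram with ε_cu = 0.003: ε_t = 0.003 (d − c)/c = 0.003 × (605 − 80.02)/80.02 = 0.0197.
Since ε_t ≥ 0.005, the section is tension-controlled.

ε_t ≈ 0.0197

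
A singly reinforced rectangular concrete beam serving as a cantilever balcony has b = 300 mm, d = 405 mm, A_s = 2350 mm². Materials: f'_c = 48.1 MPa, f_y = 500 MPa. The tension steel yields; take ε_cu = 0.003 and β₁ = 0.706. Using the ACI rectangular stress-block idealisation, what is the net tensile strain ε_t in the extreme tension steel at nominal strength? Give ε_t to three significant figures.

ε_t ≈ 0.00595

a = A_s f_y/(0.85 f'_c b) = 95.80 mm.
β₁ = 0.706, so c = a/β₁ = 95.80/0.706 = 135.69 mm.
From the linear strain diagram with ε_cu = 0.003: ε_t = 0.003 (d − c)/c = 0.003 × (405 − 135.69)/135.69 = 0.00595.
Since ε_t ≥ 0.005, the section is tension-controlled.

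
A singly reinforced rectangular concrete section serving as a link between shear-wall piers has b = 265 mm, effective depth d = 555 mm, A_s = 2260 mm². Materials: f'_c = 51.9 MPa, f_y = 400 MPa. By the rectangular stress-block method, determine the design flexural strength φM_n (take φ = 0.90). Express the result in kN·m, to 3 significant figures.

T = A_s f_y = 2260 × 400 = 904000 N = 904 kN.
From C = T: a = T/(0.85 f'_c b) = 904000/(0.85 × 51.9 × 265) = 77.33 mm.
M_n = T(d − a/2) = 904 kN × (555 − 38.665) mm = 466.77 kN·m.
φM_n = 0.90 × 466.77 = 420.09 kN·m.

φM_n ≈ 420 kN·m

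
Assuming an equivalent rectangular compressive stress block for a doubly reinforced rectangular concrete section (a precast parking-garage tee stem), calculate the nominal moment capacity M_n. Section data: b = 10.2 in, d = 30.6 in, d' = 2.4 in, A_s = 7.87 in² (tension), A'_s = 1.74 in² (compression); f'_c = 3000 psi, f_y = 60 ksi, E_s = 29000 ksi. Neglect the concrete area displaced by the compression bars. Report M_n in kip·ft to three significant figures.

Assume both steels yield.
a = (A_s − A'_s) f_y/(0.85 f'_c b) = (7.87 − 1.74) × 60/(0.85 × 3 × 10.2) = 14.141 in.
c = a/β₁ = 14.141/0.85 = 16.636 in; ε'_s = 0.003(c − d')/c = 0.0026 ≥ ε_y = 0.0021, so the compression steel yields.
M_n = (A_s − A'_s) f_y (d − a/2) + A'_s f_y (d − d') = 367.8 × (30.6 − 7.0705) + 104.4 × (30.6 − 2.4) = 8654.2 + 2944.1 = 11598.3 kip·in = 11598.3/12 = 966.53 kip·ft.

M_n ≈ 967 kip·ft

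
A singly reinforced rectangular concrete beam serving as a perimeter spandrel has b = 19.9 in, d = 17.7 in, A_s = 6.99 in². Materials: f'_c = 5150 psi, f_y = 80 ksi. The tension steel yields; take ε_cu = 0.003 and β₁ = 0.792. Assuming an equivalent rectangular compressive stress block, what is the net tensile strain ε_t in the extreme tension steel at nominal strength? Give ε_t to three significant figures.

ε_t ≈ 0.00355

a = A_s f_y/(0.85 f'_c b) = 6.419 in.
β₁ = 0.792, so c = a/β₁ = 6.419/0.792 = 8.105 in.
From the linear strain diagram with ε_cu = 0.003: ε_t = 0.003 (d − c)/c = 0.003 × (17.7 − 8.105)/8.105 = 0.00355.
ε_t < 0.004 — the section is over-reinforced for flexure under ACI limits.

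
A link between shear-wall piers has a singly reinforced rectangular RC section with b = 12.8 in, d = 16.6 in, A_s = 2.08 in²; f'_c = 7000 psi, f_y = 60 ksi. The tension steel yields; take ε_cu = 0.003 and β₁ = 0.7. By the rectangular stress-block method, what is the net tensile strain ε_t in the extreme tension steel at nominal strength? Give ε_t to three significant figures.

ε_t ≈ 0.0183

a = A_s f_y/(0.85 f'_c b) = 1.639 in.
β₁ = 0.7, so c = a/β₁ = 1.639/0.7 = 2.341 in.
From the linear strain diagram with ε_cu = 0.003: ε_t = 0.003 (d − c)/c = 0.003 × (16.6 − 2.341)/2.341 = 0.0183.
Since ε_t ≥ 0.005, the section is tension-controlled.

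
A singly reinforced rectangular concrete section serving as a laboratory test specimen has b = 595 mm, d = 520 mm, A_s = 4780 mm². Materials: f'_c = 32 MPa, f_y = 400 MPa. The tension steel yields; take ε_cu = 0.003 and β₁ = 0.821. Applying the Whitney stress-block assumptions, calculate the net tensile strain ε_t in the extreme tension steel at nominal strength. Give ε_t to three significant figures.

a = A_s f_y/(0.85 f'_c b) = 118.14 mm.
β₁ = 0.821, so c = a/β₁ = 118.14/0.821 = 143.90 mm.
From the linear strain diagram with ε_cu = 0.003: ε_t = 0.003 (d − c)/c = 0.003 × (520 − 143.90)/143.90 = 0.00784.
Since ε_t ≥ 0.005, the section is tension-controlled.

ε_t ≈ 0.00784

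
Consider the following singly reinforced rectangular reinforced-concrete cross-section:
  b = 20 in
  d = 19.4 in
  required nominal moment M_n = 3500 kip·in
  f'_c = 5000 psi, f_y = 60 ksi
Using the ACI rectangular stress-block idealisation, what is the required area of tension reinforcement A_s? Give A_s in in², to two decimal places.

A_s ≈ 3.19 in²

From M_n = 0.85 f'_c a b (d − a/2):
a = d − √(d² − 2M_n/(0.85 f'_c b)) = 19.4 − √(19.4² − 2 × 3500/(0.85 × 5 × 20)) = 2.253 in.
A_s = 0.85 f'_c a b / f_y = 0.85 × 5 × 2.253 × 20 / 60 = 3.192 in².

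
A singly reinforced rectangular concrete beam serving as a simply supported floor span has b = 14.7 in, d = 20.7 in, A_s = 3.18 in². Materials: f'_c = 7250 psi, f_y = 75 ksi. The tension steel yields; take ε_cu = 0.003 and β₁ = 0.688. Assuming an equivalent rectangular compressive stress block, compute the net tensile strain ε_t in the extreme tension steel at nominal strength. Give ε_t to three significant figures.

a = A_s f_y/(0.85 f'_c b) = 2.633 in.
β₁ = 0.688, so c = a/β₁ = 2.633/0.688 = 3.827 in.
From the linear strain diagram with ε_cu = 0.003: ε_t = 0.003 (d − c)/c = 0.003 × (20.7 − 3.827)/3.827 = 0.0132.
Since ε_t ≥ 0.005, the section is tension-controlled.

ε_t ≈ 0.0132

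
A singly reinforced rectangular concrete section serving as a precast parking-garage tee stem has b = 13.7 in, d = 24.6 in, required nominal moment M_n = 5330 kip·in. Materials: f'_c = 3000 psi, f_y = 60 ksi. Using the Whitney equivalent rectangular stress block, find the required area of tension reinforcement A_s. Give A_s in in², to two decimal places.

From M_n = 0.85 f'_c a b (d − a/2):
a = d − √(d² − 2M_n/(0.85 f'_c b)) = 24.6 − √(24.6² − 2 × 5330/(0.85 × 3 × 13.7)) = 7.279 in.
A_s = 0.85 f'_c a b / f_y = 0.85 × 3 × 7.279 × 13.7 / 60 = 4.238 in².

A_s ≈ 4.24 in²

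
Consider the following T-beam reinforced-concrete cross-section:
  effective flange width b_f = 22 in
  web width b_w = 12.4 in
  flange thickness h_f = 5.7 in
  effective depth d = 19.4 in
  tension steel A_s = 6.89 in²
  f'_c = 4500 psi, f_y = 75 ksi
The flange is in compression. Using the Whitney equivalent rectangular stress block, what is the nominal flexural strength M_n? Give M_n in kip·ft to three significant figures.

M_n ≈ 703 kip·ft

Tension: T = A_s f_y = 6.89 × 75 = 516.75 kips.
Try a within the flange: a = T/(0.85 f'_c b_f) = 516.75/(0.85 × 4.5 × 22) = 6.141 in.
a = 6.141 > h_f = 5.7 in: the block extends into the web. Split into flange-overhang and web parts.
C_f = 0.85 f'_c (b_f − b_w) h_f = 0.85 × 4.5 × (22 − 12.4) × 5.7 = 209.3 kips.
Remaining web compression depth: a_w = (T − C_f)/(0.85 f'_c b_w) = (516.75 − 209.3)/(0.85 × 4.5 × 12.4) = 6.482 in.
M_n = C_f(d − h_f/2) + (T − C_f)(d − a_w/2) = 209.3 × (19.4 − 2.85) + 307.45 × (19.4 − 3.241) = 3463.9 + 4968.1 = 8432.0 kip·in.
M_n = 8432.0/12 = 702.67 kip·ft.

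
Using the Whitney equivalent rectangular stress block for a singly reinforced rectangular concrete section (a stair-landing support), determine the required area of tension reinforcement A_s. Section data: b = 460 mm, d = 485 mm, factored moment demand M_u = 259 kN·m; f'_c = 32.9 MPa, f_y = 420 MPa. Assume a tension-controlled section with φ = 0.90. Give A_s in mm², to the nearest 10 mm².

A_s ≈ 1490 mm²

M_n = M_u/φ = 259/0.90 = 287.778 kN·m.
With M_n = 0.85 f'_c a b (d − a/2), solve the quadratic for a:
a = d − √(d² − 2M_n/(0.85 f'_c b)) = 485 − √(485² − 2 × 287.778×10⁶/(0.85 × 32.9 × 460)) = 48.56 mm.
A_s = 0.85 f'_c a b / f_y = 0.85 × 32.9 × 48.56 × 460 / 420 = 1487.3 mm².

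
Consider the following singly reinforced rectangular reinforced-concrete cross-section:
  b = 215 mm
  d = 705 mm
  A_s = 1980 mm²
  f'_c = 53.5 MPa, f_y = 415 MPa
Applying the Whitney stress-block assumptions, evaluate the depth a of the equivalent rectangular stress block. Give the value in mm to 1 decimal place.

a ≈ 84.0 mm

T = A_s f_y = 1980 × 415 = 821700 N = 821.7 kN.
Setting C = 0.85 f'_c a b equal to T: a = 821700/(0.85 × 53.5 × 215) = 84.0 mm.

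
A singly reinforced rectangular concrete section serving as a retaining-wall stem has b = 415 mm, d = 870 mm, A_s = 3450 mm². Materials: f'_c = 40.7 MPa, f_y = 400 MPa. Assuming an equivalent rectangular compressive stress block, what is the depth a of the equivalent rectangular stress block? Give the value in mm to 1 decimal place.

T = A_s f_y = 3450 × 400 = 1380000 N = 1380 kN.
Setting C = 0.85 f'_c a b equal to T: a = 1380000/(0.85 × 40.7 × 415) = 96.1 mm.

a ≈ 96.1 mm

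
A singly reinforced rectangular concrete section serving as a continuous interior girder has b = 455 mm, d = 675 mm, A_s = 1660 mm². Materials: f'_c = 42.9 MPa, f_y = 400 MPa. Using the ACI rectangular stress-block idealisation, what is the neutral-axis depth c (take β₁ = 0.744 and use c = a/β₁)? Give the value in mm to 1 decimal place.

c ≈ 53.8 mm

T = A_s f_y = 1660 × 400 = 664000 N = 664 kN.
Setting C = 0.85 f'_c a b equal to T: a = 664000/(0.85 × 42.9 × 455) = 40.020 mm.
With β₁ = 0.744, c = a/β₁ = 40.020/0.744 = 53.8 mm.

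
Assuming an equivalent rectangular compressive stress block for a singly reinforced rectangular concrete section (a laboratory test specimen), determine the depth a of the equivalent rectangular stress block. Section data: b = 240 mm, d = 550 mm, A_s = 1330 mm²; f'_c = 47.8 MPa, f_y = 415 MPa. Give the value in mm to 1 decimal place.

a ≈ 56.6 mm

T = A_s f_y = 1330 × 415 = 551950 N = 551.95 kN.
Setting C = 0.85 f'_c a b equal to T: a = 551950/(0.85 × 47.8 × 240) = 56.6 mm.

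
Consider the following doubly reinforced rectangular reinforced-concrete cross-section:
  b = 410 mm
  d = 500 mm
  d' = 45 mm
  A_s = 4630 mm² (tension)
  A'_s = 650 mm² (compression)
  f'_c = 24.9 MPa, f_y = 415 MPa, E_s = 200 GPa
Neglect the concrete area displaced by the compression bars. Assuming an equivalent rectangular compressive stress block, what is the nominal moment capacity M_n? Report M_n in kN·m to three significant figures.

Assume both tension and compression steel yield.
Net tension couple steel: A_s − A'_s = 3980 mm².
a = (A_s − A'_s) f_y / (0.85 f'_c b) = 1651700/(0.85 × 24.9 × 410) = 190.34 mm.
c = a/β₁ = 190.34/0.85 = 223.93 mm; ε'_s = 0.003(c − d')/c = 0.0024 ≥ f_y/E_s = 0.0021, so compression steel does yield.
M_n = (A_s − A'_s) f_y (d − a/2) + A'_s f_y (d − d') = [1651700 × (500 − 95.17) + 269750 × (500 − 45)] × 10⁻⁶ = 668.66 + 122.74 = 791.40 kN·m.

M_n ≈ 791 kN·m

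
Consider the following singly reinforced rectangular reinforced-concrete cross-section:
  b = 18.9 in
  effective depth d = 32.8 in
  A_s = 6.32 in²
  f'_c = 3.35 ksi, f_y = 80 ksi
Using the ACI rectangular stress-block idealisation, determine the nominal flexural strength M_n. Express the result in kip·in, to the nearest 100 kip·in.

M_n ≈ 14200 kip·in

T = A_s f_y = 6.32 × 80 = 505.6 kips.
a = T/(0.85 f'_c b) = 505.6/(0.85 × 3.35 × 18.9) = 9.395 in.
M_n = T(d − a/2) = 505.6 × (32.8 − 4.6975) = 14208.6 kip·in.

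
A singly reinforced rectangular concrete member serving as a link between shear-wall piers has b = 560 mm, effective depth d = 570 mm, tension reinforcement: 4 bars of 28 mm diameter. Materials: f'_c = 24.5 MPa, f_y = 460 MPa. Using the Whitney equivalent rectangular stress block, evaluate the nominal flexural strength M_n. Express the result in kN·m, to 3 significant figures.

A_s = 4 × 616 = 2464 mm².
T = A_s f_y = 2464 × 460 = 1133440 N = 1133.44 kN.
From C = T: a = T/(0.85 f'_c b) = 1133440/(0.85 × 24.5 × 560) = 97.19 mm.
M_n = T(d − a/2) = 1133.44 kN × (570 − 48.595) mm = 590.98 kN·m.

M_n ≈ 591 kN·m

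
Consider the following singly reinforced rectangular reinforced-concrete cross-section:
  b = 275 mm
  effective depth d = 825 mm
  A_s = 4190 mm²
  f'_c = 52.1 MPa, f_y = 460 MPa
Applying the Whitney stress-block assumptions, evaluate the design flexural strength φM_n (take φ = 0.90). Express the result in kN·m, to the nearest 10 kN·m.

φM_n ≈ 1290 kN·m

T = A_s f_y = 4190 × 460 = 1927400 N = 1927.4 kN.
From C = T: a = T/(0.85 f'_c b) = 1927400/(0.85 × 52.1 × 275) = 158.26 mm.
M_n = T(d − a/2) = 1927.4 kN × (825 − 79.13) mm = 1437.59 kN·m.
φM_n = 0.90 × 1437.59 = 1293.83 kN·m.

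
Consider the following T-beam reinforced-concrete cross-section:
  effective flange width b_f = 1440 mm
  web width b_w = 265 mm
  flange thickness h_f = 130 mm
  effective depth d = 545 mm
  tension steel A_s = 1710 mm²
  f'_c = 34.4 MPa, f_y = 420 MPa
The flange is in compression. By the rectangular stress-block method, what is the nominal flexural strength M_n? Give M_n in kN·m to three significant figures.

Tension: T = A_s f_y = 1710 × 420 = 718200 N.
Try a within the flange: a = T/(0.85 f'_c b_f) = 718200/(0.85 × 34.4 × 1440) = 17.06 mm.
Since a = 17.06 ≤ h_f = 130 mm, the stress block lies entirely in the flange; analyse as a rectangular beam of width b_f.
M_n = T(d − a/2) = 718200 × (545 − 8.53) = 385.29 × 10⁶ N·mm.
M_n = 385.29 kN·m.

M_n ≈ 385 kN·m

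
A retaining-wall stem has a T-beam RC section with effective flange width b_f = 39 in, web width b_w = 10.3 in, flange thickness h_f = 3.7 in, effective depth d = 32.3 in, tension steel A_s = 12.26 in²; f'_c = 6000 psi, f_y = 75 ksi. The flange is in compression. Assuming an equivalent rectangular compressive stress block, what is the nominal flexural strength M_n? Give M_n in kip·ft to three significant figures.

Tension: T = A_s f_y = 12.26 × 75 = 919.5 kips.
Try a within the flange: a = T/(0.85 f'_c b_f) = 919.5/(0.85 × 6 × 39) = 4.623 in.
a = 4.623 > h_f = 3.7 in: the block extends into the web. Split into flange-overhang and web parts.
C_f = 0.85 f'_c (b_f − b_w) h_f = 0.85 × 6 × (39 − 10.3) × 3.7 = 541.6 kips.
Remaining web compression depth: a_w = (T − C_f)/(0.85 f'_c b_w) = (919.5 − 541.6)/(0.85 × 6 × 10.3) = 7.194 in.
M_n = C_f(d − h_f/2) + (T − C_f)(d − a_w/2) = 541.6 × (32.3 − 1.85) + 377.9 × (32.3 − 3.597) = 16491.7 + 10846.9 = 27338.6 kip·in.
M_n = 27338.6/12 = 2278.22 kip·ft.

M_n ≈ 2280 kip·ft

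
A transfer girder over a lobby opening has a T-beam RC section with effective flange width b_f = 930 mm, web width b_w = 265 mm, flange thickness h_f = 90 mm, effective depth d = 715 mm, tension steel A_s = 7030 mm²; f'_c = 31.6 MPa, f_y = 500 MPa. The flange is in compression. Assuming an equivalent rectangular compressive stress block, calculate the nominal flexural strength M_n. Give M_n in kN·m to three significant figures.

Tension: T = A_s f_y = 7030 × 500 = 3515000 N.
Try a within the flange: a = T/(0.85 f'_c b_f) = 3515000/(0.85 × 31.6 × 930) = 140.71 mm.
a = 140.71 > h_f = 90 mm: the block extends into the web. Split into flange-overhang and web parts.
C_f = 0.85 f'_c (b_f − b_w) h_f = 0.85 × 31.6 × (930 − 265) × 90 = 1607571 N.
Remaining web compression depth: a_w = (T − C_f)/(0.85 f'_c b_w) = (3515000 − 1607571)/(0.85 × 31.6 × 265) = 267.98 mm.
M_n = C_f(d − h_f/2) + (T − C_f)(d − a_w/2) = 1607571 × (715 − 45) + 1907429 × (715 − 133.99) = 1077.07 + 1108.24 = 2185.31 × 10⁶ N·mm.
M_n = 2185.31 kN·m.

M_n ≈ 2190 kN·m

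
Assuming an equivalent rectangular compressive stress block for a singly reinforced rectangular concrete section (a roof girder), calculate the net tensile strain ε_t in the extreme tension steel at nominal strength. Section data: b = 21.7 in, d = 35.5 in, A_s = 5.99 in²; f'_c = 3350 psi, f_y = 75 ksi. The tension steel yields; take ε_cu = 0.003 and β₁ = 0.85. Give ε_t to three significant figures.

a = A_s f_y/(0.85 f'_c b) = 7.271 in.
β₁ = 0.85, so c = a/β₁ = 7.271/0.85 = 8.554 in.
From the linear strain diagram with ε_cu = 0.003: ε_t = 0.003 (d − c)/c = 0.003 × (35.5 − 8.554)/8.554 = 0.00945.
Since ε_t ≥ 0.005, the section is tension-controlled.

ε_t ≈ 0.00945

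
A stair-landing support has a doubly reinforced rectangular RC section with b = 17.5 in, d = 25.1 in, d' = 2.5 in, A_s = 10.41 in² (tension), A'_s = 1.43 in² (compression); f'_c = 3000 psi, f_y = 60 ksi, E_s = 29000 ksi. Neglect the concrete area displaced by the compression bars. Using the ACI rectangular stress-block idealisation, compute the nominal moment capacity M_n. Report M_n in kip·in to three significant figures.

M_n ≈ 12200 kip·in

Assume both steels yield.
a = (A_s − A'_s) f_y/(0.85 f'_c b) = (10.41 − 1.43) × 60/(0.85 × 3 × 17.5) = 12.074 in.
c = a/β₁ = 12.074/0.85 = 14.205 in; ε'_s = 0.003(c − d')/c = 0.0025 ≥ ε_y = 0.0021, so the compression steel yields.
M_n = (A_s − A'_s) f_y (d − a/2) + A'_s f_y (d − d') = 538.8 × (25.1 − 6.037) + 85.8 × (25.1 − 2.5) = 10271.1 + 1939.1 = 12210.2 kip·in.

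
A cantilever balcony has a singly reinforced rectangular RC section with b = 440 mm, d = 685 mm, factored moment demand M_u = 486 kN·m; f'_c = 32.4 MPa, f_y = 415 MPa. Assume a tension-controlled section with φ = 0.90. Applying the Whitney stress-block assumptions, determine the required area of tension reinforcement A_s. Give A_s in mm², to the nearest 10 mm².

M_n = M_u/φ = 486/0.90 = 540 kN·m.
With M_n = 0.85 f'_c a b (d − a/2), solve the quadratic for a:
a = d − √(d² − 2M_n/(0.85 f'_c b)) = 685 − √(685² − 2 × 540×10⁶/(0.85 × 32.4 × 440)) = 68.48 mm.
A_s = 0.85 f'_c a b / f_y = 0.85 × 32.4 × 68.48 × 440 / 415 = 1999.5 mm².

A_s ≈ 2000 mm²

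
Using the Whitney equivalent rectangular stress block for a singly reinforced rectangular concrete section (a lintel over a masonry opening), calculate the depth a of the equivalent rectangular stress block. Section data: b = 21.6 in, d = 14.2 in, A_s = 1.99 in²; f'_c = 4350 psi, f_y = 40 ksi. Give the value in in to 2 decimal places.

T = A_s f_y = 1.99 × 40 = 79.6 kips.
a = T/(0.85 f'_c b) = 79.6/(0.85 × 4.35 × 21.6) = 1.00 in.

a ≈ 1.00 in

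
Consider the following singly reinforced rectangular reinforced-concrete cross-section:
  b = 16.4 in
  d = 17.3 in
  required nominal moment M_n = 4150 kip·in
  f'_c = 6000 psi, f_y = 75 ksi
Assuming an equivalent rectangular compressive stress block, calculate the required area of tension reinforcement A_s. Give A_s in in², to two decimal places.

A_s ≈ 3.52 in²

From M_n = 0.85 f'_c a b (d − a/2):
a = d − √(d² − 2M_n/(0.85 f'_c b)) = 17.3 − √(17.3² − 2 × 4150/(0.85 × 6 × 16.4)) = 3.156 in.
A_s = 0.85 f'_c a b / f_y = 0.85 × 6 × 3.156 × 16.4 / 75 = 3.520 in².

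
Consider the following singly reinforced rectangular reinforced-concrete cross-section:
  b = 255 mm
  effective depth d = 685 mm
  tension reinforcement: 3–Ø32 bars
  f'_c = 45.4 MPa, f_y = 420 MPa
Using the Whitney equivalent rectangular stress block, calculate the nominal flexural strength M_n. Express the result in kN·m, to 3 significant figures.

A_s = 3 × 804 = 2412 mm².
T = A_s f_y = 2412 × 420 = 1013040 N = 1013.04 kN.
From C = T: a = T/(0.85 f'_c b) = 1013040/(0.85 × 45.4 × 255) = 102.95 mm.
M_n = T(d − a/2) = 1013.04 kN × (685 − 51.475) mm = 641.79 kN·m.

M_n ≈ 642 kN·m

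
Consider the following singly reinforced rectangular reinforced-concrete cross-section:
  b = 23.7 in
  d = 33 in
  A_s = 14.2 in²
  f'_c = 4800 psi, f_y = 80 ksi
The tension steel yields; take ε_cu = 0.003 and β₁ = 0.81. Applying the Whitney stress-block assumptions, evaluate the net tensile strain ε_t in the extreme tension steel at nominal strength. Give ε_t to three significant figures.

ε_t ≈ 0.00383

a = A_s f_y/(0.85 f'_c b) = 11.748 in.
β₁ = 0.81, so c = a/β₁ = 11.748/0.81 = 14.504 in.
From the linear strain diagram with ε_cu = 0.003: ε_t = 0.003 (d − c)/c = 0.003 × (33 − 14.504)/14.504 = 0.00383.
ε_t < 0.004 — the section is over-reinforced for flexure under ACI limits.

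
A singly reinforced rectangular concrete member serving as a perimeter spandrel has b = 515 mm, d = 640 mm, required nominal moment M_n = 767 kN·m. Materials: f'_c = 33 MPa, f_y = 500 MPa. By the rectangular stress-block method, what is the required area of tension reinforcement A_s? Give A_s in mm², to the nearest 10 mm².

With M_n = 0.85 f'_c a b (d − a/2), solve the quadratic for a:
a = d − √(d² − 2M_n/(0.85 f'_c b)) = 640 − √(640² − 2 × 767×10⁶/(0.85 × 33 × 515)) = 89.17 mm.
A_s = 0.85 f'_c a b / f_y = 0.85 × 33 × 89.17 × 515 / 500 = 2576.3 mm².

A_s ≈ 2580 mm²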